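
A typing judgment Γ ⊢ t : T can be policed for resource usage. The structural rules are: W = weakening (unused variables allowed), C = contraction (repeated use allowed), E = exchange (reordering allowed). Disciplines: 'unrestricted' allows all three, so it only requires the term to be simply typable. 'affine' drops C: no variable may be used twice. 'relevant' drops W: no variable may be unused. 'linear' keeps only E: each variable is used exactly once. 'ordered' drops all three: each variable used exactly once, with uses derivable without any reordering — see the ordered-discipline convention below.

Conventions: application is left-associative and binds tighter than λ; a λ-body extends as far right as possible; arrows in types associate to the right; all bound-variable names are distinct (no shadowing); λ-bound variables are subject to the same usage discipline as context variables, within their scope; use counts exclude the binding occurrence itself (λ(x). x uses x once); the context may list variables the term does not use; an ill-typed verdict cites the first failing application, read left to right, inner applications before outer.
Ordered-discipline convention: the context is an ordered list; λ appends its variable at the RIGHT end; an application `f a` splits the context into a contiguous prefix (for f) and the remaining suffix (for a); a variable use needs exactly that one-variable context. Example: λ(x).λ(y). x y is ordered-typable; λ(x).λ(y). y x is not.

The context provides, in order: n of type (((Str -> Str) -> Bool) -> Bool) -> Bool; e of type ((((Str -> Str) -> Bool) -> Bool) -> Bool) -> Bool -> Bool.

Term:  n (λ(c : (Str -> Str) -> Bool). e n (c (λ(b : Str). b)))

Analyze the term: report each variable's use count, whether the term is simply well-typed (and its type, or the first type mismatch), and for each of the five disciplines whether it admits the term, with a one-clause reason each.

usage: n: 2×; e: 1×; c (λ-bound): 1×; b (λ-bound): 1×
left-to-right use order: n, e, n, c, b
typing: ✓ — Bool
ordered: ✗, uses contraction: n ×2
linear: ✗, uses contraction: n ×2
affine: ✗, uses contraction: n ×2
relevant: ✓, n, e, c, b: all used, weakening unneeded
unrestricted: ✓, typability at Bool is all that's needed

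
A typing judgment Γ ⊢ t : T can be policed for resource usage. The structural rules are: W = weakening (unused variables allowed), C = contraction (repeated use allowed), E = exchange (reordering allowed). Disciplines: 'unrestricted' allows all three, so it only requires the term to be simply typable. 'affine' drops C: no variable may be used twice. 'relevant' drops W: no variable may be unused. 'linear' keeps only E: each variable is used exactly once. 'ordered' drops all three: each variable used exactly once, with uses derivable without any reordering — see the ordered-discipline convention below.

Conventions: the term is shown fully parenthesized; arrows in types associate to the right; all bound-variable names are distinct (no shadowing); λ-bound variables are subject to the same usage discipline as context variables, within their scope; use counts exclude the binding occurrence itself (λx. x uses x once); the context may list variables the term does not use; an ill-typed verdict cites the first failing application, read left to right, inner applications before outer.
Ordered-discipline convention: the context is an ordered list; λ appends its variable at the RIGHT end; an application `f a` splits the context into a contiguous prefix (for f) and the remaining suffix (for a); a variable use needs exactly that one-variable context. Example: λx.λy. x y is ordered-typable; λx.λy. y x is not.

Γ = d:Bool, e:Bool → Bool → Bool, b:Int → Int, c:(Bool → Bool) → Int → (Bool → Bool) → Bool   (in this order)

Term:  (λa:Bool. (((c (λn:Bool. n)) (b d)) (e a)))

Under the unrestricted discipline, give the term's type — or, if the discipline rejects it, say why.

not well-typed under unrestricted — fails simple typing
use counts: d=1; e=1; b=1; c=1; a (λ-bound)=1; n (λ-bound)=1
uses in reading order: c, n, b, d, e, a
typing: ill-typed: an argument Bool mismatches the expected Int
across the five disciplines: ordered ✗, linear ✗, affine ✗, relevant ✗, unrestricted ✗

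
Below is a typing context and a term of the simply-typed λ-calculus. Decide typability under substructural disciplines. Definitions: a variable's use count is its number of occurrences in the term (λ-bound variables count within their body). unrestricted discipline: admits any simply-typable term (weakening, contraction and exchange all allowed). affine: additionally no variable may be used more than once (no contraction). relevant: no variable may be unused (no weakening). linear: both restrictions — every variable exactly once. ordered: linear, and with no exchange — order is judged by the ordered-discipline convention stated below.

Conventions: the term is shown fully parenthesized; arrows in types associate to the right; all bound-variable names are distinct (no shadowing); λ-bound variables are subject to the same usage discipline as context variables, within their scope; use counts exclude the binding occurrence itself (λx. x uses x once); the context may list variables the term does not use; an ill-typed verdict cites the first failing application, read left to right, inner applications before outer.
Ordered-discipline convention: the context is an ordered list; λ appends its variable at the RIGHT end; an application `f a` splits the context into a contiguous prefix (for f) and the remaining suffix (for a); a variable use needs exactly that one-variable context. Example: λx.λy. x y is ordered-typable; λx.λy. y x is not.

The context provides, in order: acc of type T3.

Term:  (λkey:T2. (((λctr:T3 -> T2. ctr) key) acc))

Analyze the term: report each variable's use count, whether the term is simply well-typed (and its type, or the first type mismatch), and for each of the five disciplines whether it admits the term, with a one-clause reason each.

usage: acc: 1×; key [bound]: 1×; ctr [bound]: 1×
use order (left to right): ctr, key, acc
typing: ill-typed: an argument T2 mismatches the expected T3 -> T2
ordered: ✗ — not simply typable
linear: ✗ — fails simple typing
affine: ✗ — a type mismatch blocks all five
relevant: ✗ — the type mismatch rejects it
unrestricted: ✗ — not simply typable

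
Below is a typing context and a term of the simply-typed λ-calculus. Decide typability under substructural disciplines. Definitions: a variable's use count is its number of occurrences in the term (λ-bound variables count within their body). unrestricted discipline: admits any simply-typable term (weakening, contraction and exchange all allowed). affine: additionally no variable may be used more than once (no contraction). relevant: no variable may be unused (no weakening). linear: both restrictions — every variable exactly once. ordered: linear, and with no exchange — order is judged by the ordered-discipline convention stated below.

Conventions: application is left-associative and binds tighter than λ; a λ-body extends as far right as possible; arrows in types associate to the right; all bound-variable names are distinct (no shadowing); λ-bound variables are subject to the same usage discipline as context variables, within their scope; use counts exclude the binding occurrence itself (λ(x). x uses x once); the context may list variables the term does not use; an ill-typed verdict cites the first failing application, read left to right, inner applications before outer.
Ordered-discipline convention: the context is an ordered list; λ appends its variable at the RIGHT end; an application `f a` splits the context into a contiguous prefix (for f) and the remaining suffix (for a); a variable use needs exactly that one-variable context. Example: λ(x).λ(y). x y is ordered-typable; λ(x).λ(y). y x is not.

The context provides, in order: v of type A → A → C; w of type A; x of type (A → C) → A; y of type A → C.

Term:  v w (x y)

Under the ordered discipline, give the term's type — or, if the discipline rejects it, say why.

term : C
usage: v ×1, w ×1, x ×1, y ×1
use order (left to right): v, w, x, y
typing: ✓ — C
across the five disciplines: ordered ✓ | linear ✓ | affine ✓ | relevant ✓ | unrestricted ✓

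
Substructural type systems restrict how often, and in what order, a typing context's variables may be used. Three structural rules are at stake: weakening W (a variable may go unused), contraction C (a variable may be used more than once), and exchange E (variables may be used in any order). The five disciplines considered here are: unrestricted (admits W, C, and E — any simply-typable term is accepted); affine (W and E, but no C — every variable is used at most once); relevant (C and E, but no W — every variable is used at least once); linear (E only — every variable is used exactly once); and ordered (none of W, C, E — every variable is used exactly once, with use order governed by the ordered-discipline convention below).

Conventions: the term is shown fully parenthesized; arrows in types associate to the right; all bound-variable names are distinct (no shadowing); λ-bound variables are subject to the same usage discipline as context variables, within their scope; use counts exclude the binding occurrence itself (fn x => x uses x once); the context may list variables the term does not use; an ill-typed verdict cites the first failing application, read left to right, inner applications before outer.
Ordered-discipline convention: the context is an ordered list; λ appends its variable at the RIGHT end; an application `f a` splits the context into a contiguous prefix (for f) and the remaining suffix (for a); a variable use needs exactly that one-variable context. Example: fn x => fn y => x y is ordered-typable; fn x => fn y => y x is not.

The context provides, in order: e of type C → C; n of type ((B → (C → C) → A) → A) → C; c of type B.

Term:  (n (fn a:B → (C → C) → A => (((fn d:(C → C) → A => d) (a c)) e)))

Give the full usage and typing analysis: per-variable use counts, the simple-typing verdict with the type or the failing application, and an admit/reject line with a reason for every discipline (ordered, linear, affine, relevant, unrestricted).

usage: e: 1, n: 1, c: 1, a (bound): 1, d (bound): 1
use order (left to right): n, d, a, c, e
typing: the term checks, with type C
ordered: ✗, no contiguous prefix/suffix split fits n, d, a, c, e
linear: ✓, single use per variable (e, n, c, a, d)
affine: ✓, none of e, n, c, a, d used more than once
relevant: ✓, e, n, c, a, d: all used, weakening unneeded
unrestricted: ✓, typability at C is all that's needed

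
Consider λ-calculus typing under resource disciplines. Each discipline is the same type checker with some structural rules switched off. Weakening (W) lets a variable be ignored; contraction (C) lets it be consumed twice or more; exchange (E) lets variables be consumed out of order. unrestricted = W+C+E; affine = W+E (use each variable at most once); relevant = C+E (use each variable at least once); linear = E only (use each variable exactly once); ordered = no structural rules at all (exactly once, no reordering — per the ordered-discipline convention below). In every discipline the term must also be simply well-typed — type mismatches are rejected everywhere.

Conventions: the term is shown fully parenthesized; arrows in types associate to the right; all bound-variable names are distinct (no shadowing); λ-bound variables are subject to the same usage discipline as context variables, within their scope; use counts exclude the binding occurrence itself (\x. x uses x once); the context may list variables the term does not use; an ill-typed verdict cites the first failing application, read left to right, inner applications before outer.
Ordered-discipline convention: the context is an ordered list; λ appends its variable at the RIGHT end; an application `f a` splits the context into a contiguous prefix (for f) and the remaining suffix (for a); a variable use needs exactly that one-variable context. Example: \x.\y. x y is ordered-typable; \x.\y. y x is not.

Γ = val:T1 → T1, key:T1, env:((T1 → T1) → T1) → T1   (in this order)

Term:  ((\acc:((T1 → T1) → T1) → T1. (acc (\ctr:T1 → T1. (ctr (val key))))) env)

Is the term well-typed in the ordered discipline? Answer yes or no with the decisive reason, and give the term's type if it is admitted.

no — use order acc, ctr, val, key, env needs exchange
usage: val ×1, key ×1, env ×1, acc [bound] ×1, ctr [bound] ×1
order of uses: acc, ctr, val, key, env
typing: well-typed — term : T1
summary: ordered ✗; linear ✓; affine ✓; relevant ✓; unrestricted ✓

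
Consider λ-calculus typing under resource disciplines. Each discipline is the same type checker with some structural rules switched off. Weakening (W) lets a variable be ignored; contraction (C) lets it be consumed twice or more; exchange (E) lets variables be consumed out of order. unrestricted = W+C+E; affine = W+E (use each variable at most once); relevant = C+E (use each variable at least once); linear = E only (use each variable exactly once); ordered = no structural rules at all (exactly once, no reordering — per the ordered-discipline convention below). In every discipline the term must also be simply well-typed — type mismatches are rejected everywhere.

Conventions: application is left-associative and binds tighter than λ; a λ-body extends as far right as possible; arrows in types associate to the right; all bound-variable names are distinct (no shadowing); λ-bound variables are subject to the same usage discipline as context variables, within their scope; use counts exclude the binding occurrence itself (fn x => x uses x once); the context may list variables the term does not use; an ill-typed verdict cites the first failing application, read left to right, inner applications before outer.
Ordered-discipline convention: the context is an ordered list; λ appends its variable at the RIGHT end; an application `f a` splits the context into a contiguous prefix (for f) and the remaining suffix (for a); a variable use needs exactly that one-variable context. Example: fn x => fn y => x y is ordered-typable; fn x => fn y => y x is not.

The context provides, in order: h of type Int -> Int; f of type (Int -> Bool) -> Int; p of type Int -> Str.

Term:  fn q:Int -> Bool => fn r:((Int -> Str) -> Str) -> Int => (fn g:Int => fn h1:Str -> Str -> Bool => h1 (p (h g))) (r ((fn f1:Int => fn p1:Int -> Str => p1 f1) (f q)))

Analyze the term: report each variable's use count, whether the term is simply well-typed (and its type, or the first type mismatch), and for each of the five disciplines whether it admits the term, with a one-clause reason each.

use counts: h=1, f=1, p=1, q (λ-bound)=1, r (λ-bound)=1, g (λ-bound)=1, h1 (λ-bound)=1, f1 (λ-bound)=1, p1 (λ-bound)=1
use order (left to right): h1, p, h, g, r, p1, f1, f, q
typing: well-typed at (Int -> Bool) -> (((Int -> Str) -> Str) -> Int) -> (Str -> Str -> Bool) -> Str -> Bool
ordered: ✗, no ordered split (uses run h1, p, h, g, r, p1, f1, f, q)
linear: ✓, exactly-once usage across h, f, p, q, r, g, h1, f1, p1
affine: ✓, h, f, p, q, r, g, h1, f1, p1: no repeats, contraction unneeded
relevant: ✓, at least one use each (h, f, p, q, r, g, h1, f1, p1)
unrestricted: ✓, typability at (Int -> Bool) -> (((Int -> Str) -> Str) -> Int) -> (Str -> Str -> Bool) -> Str -> Bool is all that's needed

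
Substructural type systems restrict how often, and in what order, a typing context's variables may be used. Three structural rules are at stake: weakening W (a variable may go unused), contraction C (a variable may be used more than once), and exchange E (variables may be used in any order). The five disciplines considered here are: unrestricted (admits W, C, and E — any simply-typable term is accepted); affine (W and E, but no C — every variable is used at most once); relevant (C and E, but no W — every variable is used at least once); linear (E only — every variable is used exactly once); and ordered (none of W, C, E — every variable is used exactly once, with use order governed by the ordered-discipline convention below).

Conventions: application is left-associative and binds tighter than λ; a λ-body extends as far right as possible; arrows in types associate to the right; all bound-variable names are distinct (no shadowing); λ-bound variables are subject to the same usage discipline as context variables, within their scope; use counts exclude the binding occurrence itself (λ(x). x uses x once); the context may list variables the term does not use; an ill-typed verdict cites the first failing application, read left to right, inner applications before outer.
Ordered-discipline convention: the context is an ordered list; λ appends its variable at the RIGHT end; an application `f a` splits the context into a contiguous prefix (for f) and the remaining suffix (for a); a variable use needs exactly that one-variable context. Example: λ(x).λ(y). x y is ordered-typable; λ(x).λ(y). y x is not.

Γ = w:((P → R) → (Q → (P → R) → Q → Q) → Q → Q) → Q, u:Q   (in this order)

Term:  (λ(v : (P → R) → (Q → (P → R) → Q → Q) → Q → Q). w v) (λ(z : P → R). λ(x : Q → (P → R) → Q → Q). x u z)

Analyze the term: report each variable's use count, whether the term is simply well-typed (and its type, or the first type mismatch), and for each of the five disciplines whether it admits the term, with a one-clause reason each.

variable uses: w=1, u=1, v [bound]=1, z [bound]=1, x [bound]=1
uses in reading order: w, v, x, u, z
typing: well-typed at Q
ordered: ✗ — use order w, v, x, u, z needs exchange
linear: ✓ — each of w, u, v, z, x used exactly once
affine: ✓ — at most one use each (w, u, v, z, x)
relevant: ✓ — none of w, u, v, z, x goes unused
unrestricted: ✓ — simply typable at Q; W, C, E all held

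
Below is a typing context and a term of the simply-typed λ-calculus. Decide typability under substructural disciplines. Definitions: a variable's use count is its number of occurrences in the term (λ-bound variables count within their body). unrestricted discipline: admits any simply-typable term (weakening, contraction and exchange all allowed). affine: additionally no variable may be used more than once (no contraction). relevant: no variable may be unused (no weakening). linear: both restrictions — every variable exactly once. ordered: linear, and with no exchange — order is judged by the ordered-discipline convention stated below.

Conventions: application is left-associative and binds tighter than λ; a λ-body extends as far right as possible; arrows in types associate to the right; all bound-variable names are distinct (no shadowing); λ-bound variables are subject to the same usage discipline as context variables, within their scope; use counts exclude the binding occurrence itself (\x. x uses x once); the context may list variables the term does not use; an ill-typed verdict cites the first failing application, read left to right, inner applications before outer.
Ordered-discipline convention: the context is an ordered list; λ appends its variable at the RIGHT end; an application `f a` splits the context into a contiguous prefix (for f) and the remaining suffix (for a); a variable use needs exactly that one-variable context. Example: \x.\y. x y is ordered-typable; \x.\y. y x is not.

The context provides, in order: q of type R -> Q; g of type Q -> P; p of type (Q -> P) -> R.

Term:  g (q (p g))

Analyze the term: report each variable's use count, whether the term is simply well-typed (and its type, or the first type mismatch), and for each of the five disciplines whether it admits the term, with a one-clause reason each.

use counts: q: 1×; g: 2×; p: 1×
uses in reading order: g, q, p, g
typing: well-typed at P
ordered ✗ (repeated use of g ×2)
linear ✗ (repeated use of g ×2)
affine ✗ (repeated use of g ×2)
relevant ✓ (every one of q, g, p appears)
unrestricted ✓ (type-checks (P) and nothing is barred)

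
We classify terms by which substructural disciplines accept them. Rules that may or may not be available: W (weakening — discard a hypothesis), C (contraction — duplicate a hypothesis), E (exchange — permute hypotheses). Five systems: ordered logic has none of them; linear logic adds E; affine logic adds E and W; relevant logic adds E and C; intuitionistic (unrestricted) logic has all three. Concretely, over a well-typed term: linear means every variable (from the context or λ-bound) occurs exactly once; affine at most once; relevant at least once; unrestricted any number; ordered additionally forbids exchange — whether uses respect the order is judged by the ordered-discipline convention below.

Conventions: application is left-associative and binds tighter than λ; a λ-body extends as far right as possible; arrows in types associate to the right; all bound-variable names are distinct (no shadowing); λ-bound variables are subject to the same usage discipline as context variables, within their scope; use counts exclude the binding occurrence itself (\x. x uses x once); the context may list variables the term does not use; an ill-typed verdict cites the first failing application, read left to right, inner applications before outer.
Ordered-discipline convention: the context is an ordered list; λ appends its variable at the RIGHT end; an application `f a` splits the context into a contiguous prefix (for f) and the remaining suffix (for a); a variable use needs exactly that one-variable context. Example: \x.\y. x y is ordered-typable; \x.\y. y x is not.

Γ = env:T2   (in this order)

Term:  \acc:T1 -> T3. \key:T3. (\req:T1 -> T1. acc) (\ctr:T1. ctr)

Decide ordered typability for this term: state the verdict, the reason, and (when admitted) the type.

no — env, key, req left unused
variable uses: env=0, acc (λ-bound)=1, key (λ-bound)=0, req (λ-bound)=0, ctr (λ-bound)=1
use order (left to right): acc, ctr
typing: the term checks, with type (T1 -> T3) -> T3 -> T1 -> T3
across the five disciplines: ordered ✗, linear ✗, affine ✓, relevant ✗, unrestricted ✓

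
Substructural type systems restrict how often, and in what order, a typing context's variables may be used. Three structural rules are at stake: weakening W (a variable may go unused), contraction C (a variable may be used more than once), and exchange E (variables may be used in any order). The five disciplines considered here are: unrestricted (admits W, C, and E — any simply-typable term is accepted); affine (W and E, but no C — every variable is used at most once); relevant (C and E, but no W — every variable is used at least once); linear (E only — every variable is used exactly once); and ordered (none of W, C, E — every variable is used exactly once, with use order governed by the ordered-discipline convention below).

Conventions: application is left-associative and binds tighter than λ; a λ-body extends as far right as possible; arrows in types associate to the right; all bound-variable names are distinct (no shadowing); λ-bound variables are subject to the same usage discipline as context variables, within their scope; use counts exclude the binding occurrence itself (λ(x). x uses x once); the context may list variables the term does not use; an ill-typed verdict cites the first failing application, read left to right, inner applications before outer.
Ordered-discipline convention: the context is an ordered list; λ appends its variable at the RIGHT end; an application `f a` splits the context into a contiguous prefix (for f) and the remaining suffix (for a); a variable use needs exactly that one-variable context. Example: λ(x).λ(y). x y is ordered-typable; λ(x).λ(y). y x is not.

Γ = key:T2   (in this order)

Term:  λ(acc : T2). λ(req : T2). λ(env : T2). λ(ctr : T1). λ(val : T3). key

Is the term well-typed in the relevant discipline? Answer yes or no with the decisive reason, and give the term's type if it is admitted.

no — acc, req, env, ctr, val never used (weakening)
counts: key ×1; acc (bound) ×0; req (bound) ×0; env (bound) ×0; ctr (bound) ×0; val (bound) ×0
use order (left to right): key
typing: well-typed — term : T2 -> T2 -> T2 -> T1 -> T3 -> T2
all disciplines: ordered ✗; linear ✗; affine ✓; relevant ✗; unrestricted ✓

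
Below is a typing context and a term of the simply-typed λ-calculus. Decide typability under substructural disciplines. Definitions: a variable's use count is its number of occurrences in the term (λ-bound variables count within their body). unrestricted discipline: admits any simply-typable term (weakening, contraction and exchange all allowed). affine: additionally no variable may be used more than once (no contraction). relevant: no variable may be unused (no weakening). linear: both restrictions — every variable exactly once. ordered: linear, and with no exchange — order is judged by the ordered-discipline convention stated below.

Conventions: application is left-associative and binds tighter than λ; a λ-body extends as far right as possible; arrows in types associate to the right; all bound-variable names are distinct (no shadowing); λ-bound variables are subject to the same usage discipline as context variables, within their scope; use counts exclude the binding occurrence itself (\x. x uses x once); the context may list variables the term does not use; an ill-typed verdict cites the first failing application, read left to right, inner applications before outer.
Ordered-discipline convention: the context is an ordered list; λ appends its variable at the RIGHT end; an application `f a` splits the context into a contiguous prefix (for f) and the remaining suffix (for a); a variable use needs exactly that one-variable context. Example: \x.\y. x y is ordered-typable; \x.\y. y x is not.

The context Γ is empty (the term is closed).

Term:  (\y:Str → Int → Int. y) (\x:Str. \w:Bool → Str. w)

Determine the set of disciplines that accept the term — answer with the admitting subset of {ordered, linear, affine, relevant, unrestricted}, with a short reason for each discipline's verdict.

accepted by: none
use counts: y [bound]=1, x [bound]=0, w [bound]=1
order of uses: y, w
typing: ill-typed: an argument Str → (Bool → Str) → Bool → Str mismatches the expected Str → Int → Int
ordered: ✗, a type mismatch blocks all five
linear: ✗, the type mismatch rejects it
affine: ✗, not simply typable
relevant: ✗, fails simple typing
unrestricted: ✗, a type mismatch blocks all five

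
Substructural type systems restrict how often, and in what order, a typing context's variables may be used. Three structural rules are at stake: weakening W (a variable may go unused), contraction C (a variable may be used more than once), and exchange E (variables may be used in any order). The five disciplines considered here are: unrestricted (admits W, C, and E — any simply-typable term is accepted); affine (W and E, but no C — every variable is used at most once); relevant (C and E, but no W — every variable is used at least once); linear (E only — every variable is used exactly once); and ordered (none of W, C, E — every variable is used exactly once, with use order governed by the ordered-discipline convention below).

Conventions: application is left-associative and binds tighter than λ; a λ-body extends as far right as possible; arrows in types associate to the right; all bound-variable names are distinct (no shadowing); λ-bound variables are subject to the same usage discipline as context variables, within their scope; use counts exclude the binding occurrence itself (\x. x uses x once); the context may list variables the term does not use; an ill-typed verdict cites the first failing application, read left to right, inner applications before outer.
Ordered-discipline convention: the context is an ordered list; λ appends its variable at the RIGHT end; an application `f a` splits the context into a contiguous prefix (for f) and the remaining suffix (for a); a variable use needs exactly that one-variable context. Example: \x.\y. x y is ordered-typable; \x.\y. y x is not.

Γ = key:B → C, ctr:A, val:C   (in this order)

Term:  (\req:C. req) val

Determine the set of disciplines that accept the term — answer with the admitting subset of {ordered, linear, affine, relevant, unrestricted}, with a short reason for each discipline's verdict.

admitted in: affine, unrestricted
counts: key=0; ctr=0; val=1; req [bound]=1
use order (left to right): req, val
typing: ✓ — C
ordered: ✗ — key, ctr never used (weakening)
linear: ✗ — key, ctr never used (weakening)
affine: ✓ — at most one use each (key, ctr, val, req)
relevant: ✗ — key, ctr never used (weakening)
unrestricted: ✓ — simply typable at C; W, C, E all held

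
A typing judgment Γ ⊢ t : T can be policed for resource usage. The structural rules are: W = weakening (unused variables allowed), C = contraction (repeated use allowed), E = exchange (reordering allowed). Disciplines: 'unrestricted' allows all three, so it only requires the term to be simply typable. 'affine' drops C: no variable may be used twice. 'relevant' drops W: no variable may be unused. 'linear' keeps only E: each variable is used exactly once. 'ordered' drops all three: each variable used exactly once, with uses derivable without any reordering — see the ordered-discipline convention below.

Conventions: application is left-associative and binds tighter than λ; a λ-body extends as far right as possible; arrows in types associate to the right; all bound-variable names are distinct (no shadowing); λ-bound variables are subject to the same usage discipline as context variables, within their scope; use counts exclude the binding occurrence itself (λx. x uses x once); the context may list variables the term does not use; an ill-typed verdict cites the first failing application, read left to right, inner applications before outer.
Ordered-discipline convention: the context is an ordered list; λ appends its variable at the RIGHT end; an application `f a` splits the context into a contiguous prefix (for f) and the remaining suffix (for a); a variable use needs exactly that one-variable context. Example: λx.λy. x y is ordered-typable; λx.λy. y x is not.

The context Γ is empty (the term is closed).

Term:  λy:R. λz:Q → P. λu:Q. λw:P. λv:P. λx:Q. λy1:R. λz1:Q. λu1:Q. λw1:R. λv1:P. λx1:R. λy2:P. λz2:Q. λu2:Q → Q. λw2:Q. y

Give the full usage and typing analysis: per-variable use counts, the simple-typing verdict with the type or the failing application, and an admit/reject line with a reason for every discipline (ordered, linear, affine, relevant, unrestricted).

usage: y (bound)=1, z (bound)=0, u (bound)=0, w (bound)=0, v (bound)=0, x (bound)=0, y1 (bound)=0, z1 (bound)=0, u1 (bound)=0, w1 (bound)=0, v1 (bound)=0, x1 (bound)=0, y2 (bound)=0, z2 (bound)=0, u2 (bound)=0, w2 (bound)=0
use order (left to right): y
typing: well-typed — term : R → (Q → P) → Q → P → P → Q → R → Q → Q → R → P → R → P → Q → (Q → Q) → Q → R
ordered ✗ (needs weakening: z, u, w, v, x, y1, z1, u1, w1, v1, x1, y2, z2, u2, w2 unused)
linear ✗ (needs weakening: z, u, w, v, x, y1, z1, u1, w1, v1, x1, y2, z2, u2, w2 unused)
affine ✓ (none of y, z, u, w, v, x, y1, z1, u1, w1, v1, x1, y2, z2, u2, w2 used more than once)
relevant ✗ (needs weakening: z, u, w, v, x, y1, z1, u1, w1, v1, x1, y2, z2, u2, w2 unused)
unrestricted ✓ (well-typed at R → (Q → P) → Q → P → P → Q → R → Q → Q → R → P → R → P → Q → (Q → Q) → Q → R; no restrictions here)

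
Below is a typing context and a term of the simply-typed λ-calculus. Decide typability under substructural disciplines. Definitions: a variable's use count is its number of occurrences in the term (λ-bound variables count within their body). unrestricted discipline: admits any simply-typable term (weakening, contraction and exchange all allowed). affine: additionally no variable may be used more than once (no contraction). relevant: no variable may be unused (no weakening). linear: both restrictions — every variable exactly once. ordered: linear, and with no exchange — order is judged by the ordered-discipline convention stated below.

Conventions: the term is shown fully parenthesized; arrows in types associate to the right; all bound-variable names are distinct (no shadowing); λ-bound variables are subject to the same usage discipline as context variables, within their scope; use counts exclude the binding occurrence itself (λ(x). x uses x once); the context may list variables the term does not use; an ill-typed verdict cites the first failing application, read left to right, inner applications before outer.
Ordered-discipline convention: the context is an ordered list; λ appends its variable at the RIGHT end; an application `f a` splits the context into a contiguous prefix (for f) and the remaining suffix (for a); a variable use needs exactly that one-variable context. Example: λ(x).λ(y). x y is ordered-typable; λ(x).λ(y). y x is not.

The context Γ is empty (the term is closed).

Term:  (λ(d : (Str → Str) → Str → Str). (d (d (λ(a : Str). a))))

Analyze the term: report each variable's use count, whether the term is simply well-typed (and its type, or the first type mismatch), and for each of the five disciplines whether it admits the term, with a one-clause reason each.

counts: d (bound)=2; a (bound)=1
left-to-right use order: d, d, a
typing: well-typed — term : ((Str → Str) → Str → Str) → Str → Str
ordered ✗ (uses contraction: d ×2)
linear ✗ (uses contraction: d ×2)
affine ✗ (uses contraction: d ×2)
relevant ✓ (none of d, a goes unused)
unrestricted ✓ (type-checks (((Str → Str) → Str → Str) → Str → Str) and nothing is barred)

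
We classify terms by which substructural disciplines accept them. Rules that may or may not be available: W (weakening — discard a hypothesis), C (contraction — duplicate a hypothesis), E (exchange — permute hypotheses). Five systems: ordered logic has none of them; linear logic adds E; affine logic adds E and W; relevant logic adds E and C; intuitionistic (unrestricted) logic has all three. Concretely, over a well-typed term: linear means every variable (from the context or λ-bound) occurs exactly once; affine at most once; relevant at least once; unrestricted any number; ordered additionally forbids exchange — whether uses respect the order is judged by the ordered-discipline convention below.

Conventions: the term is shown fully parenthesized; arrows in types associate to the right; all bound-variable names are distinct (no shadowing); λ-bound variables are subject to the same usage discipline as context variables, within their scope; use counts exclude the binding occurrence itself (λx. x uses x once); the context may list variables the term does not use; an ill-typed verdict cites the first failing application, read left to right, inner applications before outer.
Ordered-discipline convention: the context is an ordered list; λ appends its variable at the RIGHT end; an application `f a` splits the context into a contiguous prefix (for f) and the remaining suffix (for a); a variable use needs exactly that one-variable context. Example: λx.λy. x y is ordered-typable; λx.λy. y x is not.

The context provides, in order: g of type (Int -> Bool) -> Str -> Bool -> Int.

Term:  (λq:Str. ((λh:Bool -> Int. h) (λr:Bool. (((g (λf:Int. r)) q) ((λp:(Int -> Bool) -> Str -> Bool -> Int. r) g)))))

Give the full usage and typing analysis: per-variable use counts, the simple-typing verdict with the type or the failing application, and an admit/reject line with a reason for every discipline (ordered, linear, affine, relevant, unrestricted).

use counts: g=2, q (bound)=1, h (bound)=1, r (bound)=2, f (bound)=0, p (bound)=0
uses in reading order: h, g, r, q, r, g
typing: ✓ — Str -> Bool -> Int
ordered: ✗, uses contraction: g ×2, r ×2; f, p left unused
linear: ✗, uses contraction: g ×2, r ×2; f, p left unused
affine: ✗, uses contraction: g ×2, r ×2
relevant: ✗, f, p left unused
unrestricted: ✓, type-checks (Str -> Bool -> Int) and nothing is barred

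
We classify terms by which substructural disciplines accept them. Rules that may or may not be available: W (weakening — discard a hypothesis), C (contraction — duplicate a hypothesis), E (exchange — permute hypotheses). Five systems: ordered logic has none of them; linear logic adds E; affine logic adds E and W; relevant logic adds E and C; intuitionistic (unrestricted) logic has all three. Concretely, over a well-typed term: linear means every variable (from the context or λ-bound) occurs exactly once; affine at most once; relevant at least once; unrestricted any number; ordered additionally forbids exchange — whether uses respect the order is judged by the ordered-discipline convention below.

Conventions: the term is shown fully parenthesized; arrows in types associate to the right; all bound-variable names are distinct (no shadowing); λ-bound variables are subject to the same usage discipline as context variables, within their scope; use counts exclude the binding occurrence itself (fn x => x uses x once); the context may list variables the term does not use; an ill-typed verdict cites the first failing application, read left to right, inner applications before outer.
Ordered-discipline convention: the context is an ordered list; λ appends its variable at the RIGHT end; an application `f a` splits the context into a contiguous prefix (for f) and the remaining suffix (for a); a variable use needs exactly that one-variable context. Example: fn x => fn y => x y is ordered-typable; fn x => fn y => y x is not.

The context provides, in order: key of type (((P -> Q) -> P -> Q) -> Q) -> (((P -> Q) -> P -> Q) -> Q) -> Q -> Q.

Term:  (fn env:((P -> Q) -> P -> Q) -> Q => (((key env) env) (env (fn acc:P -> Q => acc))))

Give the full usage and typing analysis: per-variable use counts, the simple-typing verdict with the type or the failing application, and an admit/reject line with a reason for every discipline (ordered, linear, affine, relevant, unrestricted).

usage: key ×1, env (λ-bound) ×3, acc (λ-bound) ×1
left-to-right use order: key, env, env, env, acc
typing: the term checks, with type (((P -> Q) -> P -> Q) -> Q) -> Q
ordered ✗ (uses contraction: env ×3)
linear ✗ (uses contraction: env ×3)
affine ✗ (uses contraction: env ×3)
relevant ✓ (every one of key, env, acc appears)
unrestricted ✓ (type-checks ((((P -> Q) -> P -> Q) -> Q) -> Q) and nothing is barred)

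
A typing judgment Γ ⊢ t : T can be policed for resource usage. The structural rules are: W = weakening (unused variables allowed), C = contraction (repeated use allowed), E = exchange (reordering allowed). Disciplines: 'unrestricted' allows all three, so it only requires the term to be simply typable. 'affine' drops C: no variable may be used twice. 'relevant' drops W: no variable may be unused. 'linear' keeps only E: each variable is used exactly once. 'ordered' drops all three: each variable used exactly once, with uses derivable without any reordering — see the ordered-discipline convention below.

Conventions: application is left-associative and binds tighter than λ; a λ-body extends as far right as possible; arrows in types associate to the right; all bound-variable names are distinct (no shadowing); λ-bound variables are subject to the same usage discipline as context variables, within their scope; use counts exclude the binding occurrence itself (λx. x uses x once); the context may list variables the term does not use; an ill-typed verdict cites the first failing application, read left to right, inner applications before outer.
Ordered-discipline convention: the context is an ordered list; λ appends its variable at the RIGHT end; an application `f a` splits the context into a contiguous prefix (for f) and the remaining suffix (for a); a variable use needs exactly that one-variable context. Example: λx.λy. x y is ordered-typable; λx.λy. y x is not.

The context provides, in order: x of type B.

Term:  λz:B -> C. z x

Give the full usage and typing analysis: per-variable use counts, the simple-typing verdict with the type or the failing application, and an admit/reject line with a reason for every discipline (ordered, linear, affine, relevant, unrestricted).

counts: x=1; z [bound]=1
use order (left to right): z, x
typing: well-typed at (B -> C) -> C
ordered ✗ (no ordered split (uses run z, x))
linear ✓ (exactly-once usage across x, z)
affine ✓ (none of x, z used more than once)
relevant ✓ (every one of x, z appears)
unrestricted ✓ (well-typed at (B -> C) -> C; no restrictions here)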